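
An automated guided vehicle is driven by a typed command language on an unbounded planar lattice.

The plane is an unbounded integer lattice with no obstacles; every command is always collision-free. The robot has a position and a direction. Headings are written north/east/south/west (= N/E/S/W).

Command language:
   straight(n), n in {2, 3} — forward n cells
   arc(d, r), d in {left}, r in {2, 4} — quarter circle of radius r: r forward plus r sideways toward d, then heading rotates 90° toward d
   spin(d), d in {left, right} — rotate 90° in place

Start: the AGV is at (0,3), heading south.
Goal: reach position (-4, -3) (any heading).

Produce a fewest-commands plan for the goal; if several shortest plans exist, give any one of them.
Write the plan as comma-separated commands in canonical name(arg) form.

initial: at (0,3), heading south
step 1 (straight(2)): at (0,1), heading south
step 2 (spin(right)): at (0,1), heading west
step 3 (arc(left, 4)): at (-4,-3), heading south
shorter routes all fall short; 3 is best.

straight(2), spin(right), arc(left, 4)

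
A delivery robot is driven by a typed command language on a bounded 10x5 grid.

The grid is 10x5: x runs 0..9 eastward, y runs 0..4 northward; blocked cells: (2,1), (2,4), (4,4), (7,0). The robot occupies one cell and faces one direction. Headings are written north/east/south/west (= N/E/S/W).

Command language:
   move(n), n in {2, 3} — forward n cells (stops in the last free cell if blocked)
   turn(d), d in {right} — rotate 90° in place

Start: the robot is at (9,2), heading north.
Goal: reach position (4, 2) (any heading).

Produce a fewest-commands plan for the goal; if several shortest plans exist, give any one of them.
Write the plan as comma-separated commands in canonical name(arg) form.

turn(right), turn(right), turn(right), move(3), move(2)

from: at (9,2), heading north
1. turn(right) → at (9,2), heading east
2. turn(right) → at (9,2), heading south
3. turn(right) → at (9,2), heading west
4. move(3) → at (6,2), heading west
5. move(2) → at (4,2), heading west
minimal: 5 command(s), checked below 5.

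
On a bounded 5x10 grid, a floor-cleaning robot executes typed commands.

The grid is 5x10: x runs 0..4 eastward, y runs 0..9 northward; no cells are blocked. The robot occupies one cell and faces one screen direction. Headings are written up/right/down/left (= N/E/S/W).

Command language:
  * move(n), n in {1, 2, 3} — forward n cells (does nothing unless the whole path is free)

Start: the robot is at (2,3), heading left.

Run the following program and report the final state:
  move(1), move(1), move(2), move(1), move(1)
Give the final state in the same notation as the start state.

at (0,3), heading left

from: at (2,3), heading left
1. move(1) → at (1,3), heading left
2. move(1) → at (0,3), heading left
3. move(2) → at (0,3), heading left
4. move(1) → at (0,3), heading left
5. move(1) → at (0,3), heading left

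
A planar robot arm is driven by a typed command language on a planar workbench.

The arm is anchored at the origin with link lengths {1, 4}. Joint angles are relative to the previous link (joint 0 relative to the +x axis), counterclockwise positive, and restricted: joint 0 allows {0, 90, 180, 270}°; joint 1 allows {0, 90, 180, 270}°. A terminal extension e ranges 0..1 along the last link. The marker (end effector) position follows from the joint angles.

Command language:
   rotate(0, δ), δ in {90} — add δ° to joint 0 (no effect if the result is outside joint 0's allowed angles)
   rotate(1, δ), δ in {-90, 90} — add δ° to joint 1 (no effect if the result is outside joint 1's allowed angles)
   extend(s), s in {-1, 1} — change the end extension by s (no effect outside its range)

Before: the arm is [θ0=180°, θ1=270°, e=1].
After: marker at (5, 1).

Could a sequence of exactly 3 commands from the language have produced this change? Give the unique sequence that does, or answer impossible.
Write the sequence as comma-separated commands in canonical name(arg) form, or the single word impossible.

t0: [θ0=180°, θ1=270°, e=1]
[1] after rotate(0, 90): [θ0=270°, θ1=270°, e=1]
[2] after rotate(0, 90): [θ0=0°, θ1=270°, e=1]
[3] after rotate(0, 90): [θ0=90°, θ1=270°, e=1]
no rival 3-sequence matches.

rotate(0, 90), rotate(0, 90), rotate(0, 90)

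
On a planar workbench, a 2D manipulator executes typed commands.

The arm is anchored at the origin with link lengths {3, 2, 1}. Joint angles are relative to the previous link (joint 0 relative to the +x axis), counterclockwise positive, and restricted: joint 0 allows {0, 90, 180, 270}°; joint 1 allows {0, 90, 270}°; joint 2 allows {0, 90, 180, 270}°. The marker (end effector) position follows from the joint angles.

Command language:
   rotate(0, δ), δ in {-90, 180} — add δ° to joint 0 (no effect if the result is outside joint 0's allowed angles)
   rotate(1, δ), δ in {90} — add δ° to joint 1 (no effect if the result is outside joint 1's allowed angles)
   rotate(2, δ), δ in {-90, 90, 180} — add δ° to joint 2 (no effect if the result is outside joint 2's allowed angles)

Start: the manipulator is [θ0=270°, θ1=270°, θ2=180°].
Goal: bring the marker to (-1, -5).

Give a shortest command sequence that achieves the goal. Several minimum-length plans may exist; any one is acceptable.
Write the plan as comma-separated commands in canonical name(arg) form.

rotate(2, 90), rotate(1, 90)

begin: [θ0=270°, θ1=270°, θ2=180°]
[1] after rotate(2, 90): [θ0=270°, θ1=270°, θ2=270°]
[2] after rotate(1, 90): [θ0=270°, θ1=0°, θ2=270°]
shorter routes all fall short; 2 is best.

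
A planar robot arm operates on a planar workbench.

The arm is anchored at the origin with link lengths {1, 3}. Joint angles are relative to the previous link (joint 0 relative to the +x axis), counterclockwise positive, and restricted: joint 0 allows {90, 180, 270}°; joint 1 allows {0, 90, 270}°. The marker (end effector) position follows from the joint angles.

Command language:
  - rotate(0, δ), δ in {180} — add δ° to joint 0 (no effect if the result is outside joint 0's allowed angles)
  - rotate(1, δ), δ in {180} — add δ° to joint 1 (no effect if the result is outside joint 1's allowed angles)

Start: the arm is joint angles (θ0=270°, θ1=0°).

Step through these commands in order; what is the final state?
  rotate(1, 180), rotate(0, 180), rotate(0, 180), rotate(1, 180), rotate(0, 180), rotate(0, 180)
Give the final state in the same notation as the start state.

joint angles (θ0=270°, θ1=0°)

begin: joint angles (θ0=270°, θ1=0°)
[1] after rotate(1, 180): joint angles (θ0=270°, θ1=0°)
[2] after rotate(0, 180): joint angles (θ0=90°, θ1=0°)
[3] after rotate(0, 180): joint angles (θ0=270°, θ1=0°)
[4] after rotate(1, 180): joint angles (θ0=270°, θ1=0°)
[5] after rotate(0, 180): joint angles (θ0=90°, θ1=0°)
[6] after rotate(0, 180): joint angles (θ0=270°, θ1=0°)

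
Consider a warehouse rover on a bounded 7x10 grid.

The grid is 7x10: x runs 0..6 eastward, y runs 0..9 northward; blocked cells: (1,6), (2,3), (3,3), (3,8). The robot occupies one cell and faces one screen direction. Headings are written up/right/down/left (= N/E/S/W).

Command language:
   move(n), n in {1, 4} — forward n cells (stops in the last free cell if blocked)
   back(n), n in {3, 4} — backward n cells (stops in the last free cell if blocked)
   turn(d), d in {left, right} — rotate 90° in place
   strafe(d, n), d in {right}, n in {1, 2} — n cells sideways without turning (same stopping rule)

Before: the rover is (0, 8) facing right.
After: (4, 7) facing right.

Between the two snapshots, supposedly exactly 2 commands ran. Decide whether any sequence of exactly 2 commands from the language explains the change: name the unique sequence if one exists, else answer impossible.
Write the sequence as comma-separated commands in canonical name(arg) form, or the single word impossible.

key: running move(4) before strafe(right, 1) would end elsewhere — order is forced
start: (0, 8) facing right
1. strafe(right, 1) → (0, 7) facing right
2. move(4) → (4, 7) facing right
no other 2-command option fits: unique.

strafe(right, 1), move(4)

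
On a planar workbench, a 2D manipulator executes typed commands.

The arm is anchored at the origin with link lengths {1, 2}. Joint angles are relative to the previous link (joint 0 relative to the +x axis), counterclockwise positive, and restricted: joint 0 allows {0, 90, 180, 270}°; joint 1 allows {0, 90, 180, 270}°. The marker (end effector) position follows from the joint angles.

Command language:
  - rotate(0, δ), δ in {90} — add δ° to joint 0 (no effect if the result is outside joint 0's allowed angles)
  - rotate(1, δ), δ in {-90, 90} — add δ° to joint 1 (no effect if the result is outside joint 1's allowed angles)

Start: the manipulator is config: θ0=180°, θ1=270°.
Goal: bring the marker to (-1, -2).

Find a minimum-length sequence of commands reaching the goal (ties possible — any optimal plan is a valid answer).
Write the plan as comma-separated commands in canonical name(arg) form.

from: config: θ0=180°, θ1=270°
t=1 rotate(1, -90) ⇒ config: θ0=180°, θ1=180°
t=2 rotate(1, -90) ⇒ config: θ0=180°, θ1=90°
shorter routes all fall short; 2 is best.

rotate(1, -90), rotate(1, -90)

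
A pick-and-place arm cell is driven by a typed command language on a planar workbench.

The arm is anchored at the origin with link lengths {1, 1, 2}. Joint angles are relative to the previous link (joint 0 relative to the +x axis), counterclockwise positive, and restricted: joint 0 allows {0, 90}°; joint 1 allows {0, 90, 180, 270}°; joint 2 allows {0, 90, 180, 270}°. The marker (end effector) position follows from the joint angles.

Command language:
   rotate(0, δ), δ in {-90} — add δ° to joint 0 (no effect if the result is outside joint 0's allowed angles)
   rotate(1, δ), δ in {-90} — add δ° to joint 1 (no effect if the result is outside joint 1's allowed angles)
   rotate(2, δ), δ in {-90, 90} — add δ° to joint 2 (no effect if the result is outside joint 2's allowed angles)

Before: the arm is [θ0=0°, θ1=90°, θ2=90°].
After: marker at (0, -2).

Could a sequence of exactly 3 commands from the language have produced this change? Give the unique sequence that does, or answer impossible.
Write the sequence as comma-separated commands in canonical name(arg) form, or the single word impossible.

initial: [θ0=0°, θ1=90°, θ2=90°]
t=1 rotate(1, -90) ⇒ [θ0=0°, θ1=0°, θ2=90°]
t=2 rotate(1, -90) ⇒ [θ0=0°, θ1=270°, θ2=90°]
t=3 rotate(1, -90) ⇒ [θ0=0°, θ1=180°, θ2=90°]
all 64 alternatives checked — unique.

rotate(1, -90), rotate(1, -90), rotate(1, -90)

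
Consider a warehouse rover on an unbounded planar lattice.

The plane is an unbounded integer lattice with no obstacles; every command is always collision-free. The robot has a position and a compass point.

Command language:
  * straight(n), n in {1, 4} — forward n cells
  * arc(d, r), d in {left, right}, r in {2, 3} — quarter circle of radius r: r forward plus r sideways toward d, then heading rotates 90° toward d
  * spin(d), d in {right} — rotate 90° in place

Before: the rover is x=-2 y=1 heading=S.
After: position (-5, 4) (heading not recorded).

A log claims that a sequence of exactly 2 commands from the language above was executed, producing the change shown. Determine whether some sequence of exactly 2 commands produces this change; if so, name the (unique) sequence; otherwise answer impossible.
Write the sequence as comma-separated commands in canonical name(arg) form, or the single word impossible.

key: order matters: swapping spin(right) and arc(right, 3) lands elsewhere
begin: x=-2 y=1 heading=S
step 1 (spin(right)): x=-2 y=1 heading=W
step 2 (arc(right, 3)): x=-5 y=4 heading=N
all 49 alternatives checked — unique.

spin(right), arc(right, 3)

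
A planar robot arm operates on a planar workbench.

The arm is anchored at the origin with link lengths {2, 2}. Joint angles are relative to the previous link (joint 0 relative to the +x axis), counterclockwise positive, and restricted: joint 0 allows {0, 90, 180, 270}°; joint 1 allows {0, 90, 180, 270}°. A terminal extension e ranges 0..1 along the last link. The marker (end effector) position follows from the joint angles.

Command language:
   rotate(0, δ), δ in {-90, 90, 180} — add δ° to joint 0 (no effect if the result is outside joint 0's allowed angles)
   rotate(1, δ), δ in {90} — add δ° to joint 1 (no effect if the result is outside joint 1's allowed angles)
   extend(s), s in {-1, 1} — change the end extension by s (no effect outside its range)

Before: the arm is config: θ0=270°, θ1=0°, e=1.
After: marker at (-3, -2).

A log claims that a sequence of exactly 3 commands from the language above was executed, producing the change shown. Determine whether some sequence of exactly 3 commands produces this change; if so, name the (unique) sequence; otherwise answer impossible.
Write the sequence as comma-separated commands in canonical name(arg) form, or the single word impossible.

rotate(1, 90), rotate(1, 90), rotate(1, 90)

t0: config: θ0=270°, θ1=0°, e=1
[1] after rotate(1, 90): config: θ0=270°, θ1=90°, e=1
[2] after rotate(1, 90): config: θ0=270°, θ1=180°, e=1
[3] after rotate(1, 90): config: θ0=270°, θ1=270°, e=1
uniquely the one of 216 3-step routes that fits.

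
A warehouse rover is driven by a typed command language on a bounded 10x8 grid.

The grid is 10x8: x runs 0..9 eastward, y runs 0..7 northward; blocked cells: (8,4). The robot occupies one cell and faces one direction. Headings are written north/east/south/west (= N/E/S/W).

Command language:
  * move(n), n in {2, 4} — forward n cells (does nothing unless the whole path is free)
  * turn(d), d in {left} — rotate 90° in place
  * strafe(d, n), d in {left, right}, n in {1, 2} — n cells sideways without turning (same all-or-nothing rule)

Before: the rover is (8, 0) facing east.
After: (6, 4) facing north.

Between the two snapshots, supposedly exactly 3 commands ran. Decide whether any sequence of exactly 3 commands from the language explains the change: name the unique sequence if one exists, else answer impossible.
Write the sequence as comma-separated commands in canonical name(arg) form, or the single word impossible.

key: cell and facing (now N) both changed — the 3 commands mix motion and turning
initial: (8, 0) facing east
step 1 (turn(left)): (8, 0) facing north
step 2 (strafe(left, 2)): (6, 0) facing north
step 3 (move(4)): (6, 4) facing north
no other 3-command option fits: unique.

turn(left), strafe(left, 2), move(4)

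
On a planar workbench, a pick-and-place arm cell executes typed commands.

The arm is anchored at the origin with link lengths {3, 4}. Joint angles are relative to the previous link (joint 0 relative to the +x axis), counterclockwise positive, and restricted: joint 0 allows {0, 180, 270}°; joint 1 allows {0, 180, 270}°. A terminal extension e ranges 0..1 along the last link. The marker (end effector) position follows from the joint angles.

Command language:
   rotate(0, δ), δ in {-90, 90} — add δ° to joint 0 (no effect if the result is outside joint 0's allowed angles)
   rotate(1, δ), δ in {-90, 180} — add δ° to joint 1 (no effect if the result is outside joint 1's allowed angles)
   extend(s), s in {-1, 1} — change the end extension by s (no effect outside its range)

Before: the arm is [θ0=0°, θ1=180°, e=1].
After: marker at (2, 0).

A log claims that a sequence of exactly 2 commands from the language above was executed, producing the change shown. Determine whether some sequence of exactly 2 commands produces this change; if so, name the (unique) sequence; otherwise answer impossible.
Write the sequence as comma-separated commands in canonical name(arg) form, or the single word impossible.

rotate(0, -90), rotate(0, -90)

initial: [θ0=0°, θ1=180°, e=1]
step 1 (rotate(0, -90)): [θ0=270°, θ1=180°, e=1]
step 2 (rotate(0, -90)): [θ0=180°, θ1=180°, e=1]
uniquely the one of 36 2-step routes that fits.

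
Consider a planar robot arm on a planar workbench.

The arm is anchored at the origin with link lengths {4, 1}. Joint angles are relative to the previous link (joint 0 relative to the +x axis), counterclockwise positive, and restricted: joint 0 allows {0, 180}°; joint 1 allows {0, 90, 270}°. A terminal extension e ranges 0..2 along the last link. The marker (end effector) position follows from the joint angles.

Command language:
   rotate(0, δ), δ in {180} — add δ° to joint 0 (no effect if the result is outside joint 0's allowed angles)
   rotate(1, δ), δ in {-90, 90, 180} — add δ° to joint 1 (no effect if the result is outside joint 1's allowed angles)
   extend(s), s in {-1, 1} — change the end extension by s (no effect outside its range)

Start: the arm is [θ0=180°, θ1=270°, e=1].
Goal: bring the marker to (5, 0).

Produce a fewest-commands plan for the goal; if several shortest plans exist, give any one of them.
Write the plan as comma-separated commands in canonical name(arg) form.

begin: [θ0=180°, θ1=270°, e=1]
1. rotate(1, 90) → [θ0=180°, θ1=0°, e=1]
2. extend(-1) → [θ0=180°, θ1=0°, e=0]
3. rotate(0, 180) → [θ0=0°, θ1=0°, e=0]
nothing shorter than 3 reaches the goal.

rotate(1, 90), extend(-1), rotate(0, 180)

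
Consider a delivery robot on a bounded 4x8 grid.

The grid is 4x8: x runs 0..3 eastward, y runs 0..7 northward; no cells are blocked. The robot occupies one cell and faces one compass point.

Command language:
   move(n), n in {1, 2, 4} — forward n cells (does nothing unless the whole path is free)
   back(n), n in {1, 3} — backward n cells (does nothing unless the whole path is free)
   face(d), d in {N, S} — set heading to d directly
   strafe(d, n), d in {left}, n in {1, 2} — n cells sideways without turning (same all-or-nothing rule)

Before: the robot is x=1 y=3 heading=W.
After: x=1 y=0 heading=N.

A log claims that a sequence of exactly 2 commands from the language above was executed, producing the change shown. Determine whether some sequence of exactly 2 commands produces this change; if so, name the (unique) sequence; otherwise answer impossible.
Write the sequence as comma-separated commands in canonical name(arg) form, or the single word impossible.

face(N), back(3)

key: order matters: swapping face(N) and back(3) lands elsewhere
initial: x=1 y=3 heading=W
[1] after face(N): x=1 y=3 heading=N
[2] after back(3): x=1 y=0 heading=N
no other 2-command option fits: unique.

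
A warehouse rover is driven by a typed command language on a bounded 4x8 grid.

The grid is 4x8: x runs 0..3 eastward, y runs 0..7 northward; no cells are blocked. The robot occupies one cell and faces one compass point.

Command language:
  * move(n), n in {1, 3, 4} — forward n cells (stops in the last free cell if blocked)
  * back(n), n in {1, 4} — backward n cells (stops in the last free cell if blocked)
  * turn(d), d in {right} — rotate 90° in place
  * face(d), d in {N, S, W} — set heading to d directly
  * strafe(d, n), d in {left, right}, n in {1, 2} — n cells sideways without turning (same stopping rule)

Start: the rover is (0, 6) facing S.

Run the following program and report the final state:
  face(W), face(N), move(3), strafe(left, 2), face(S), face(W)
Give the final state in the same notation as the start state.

(0, 7) facing W

begin: (0, 6) facing S
[1] after face(W): (0, 6) facing W
[2] after face(N): (0, 6) facing N
[3] after move(3): (0, 7) facing N
[4] after strafe(left, 2): (0, 7) facing N
[5] after face(S): (0, 7) facing S
[6] after face(W): (0, 7) facing W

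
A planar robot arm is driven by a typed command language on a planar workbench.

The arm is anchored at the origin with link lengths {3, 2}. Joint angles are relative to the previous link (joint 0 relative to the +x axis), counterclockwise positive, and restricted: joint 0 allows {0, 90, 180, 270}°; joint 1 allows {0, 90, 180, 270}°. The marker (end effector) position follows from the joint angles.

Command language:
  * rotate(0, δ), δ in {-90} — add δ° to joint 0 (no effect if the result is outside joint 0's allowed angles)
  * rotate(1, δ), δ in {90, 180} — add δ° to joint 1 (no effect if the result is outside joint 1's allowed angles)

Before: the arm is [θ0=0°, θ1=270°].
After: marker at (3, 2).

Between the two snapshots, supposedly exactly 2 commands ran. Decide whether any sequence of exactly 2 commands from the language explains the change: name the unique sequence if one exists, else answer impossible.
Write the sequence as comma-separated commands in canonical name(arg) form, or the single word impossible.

from: [θ0=0°, θ1=270°]
1. rotate(1, 90) → [θ0=0°, θ1=0°]
2. rotate(1, 90) → [θ0=0°, θ1=90°]
uniquely the one of 9 2-step routes that fits.

rotate(1, 90), rotate(1, 90)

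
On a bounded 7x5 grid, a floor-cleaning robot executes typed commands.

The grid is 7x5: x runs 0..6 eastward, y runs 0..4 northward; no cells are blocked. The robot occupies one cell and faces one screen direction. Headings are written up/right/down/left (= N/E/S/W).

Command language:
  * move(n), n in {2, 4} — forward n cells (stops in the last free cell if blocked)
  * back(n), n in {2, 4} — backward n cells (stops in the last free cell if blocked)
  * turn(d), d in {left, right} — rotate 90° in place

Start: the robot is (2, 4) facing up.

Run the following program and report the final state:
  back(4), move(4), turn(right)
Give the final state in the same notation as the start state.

from: (2, 4) facing up
t=1 back(4) ⇒ (2, 0) facing up
t=2 move(4) ⇒ (2, 4) facing up
t=3 turn(right) ⇒ (2, 4) facing right

(2, 4) facing right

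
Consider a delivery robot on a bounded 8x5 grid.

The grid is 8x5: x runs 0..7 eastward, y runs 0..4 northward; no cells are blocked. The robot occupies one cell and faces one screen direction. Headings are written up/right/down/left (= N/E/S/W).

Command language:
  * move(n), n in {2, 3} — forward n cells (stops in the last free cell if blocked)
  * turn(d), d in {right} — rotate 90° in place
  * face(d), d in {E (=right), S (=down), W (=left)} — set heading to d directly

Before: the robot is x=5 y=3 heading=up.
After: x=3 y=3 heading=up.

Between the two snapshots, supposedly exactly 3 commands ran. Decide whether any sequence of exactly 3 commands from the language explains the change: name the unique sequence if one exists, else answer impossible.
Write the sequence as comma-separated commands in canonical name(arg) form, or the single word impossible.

face(W), move(2), turn(right)

key: heading stays N — rotations cancel among the 3 commands
initial: x=5 y=3 heading=up
[1] after face(W): x=5 y=3 heading=left
[2] after move(2): x=3 y=3 heading=left
[3] after turn(right): x=3 y=3 heading=up
no other 3-command option fits: unique.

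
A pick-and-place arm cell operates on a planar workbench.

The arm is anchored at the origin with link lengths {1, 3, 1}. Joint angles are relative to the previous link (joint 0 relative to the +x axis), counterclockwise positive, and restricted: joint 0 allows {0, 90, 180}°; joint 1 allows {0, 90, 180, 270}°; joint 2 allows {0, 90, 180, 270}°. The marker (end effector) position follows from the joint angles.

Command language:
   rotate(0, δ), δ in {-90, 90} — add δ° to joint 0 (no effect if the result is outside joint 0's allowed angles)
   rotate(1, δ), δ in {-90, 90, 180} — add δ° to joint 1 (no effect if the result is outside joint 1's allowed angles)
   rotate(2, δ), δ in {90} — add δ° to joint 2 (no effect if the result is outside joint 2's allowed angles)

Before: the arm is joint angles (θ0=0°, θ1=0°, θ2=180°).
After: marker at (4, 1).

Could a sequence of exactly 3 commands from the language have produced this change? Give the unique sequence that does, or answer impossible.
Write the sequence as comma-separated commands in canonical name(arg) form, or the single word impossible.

from: joint angles (θ0=0°, θ1=0°, θ2=180°)
[1] after rotate(2, 90): joint angles (θ0=0°, θ1=0°, θ2=270°)
[2] after rotate(2, 90): joint angles (θ0=0°, θ1=0°, θ2=0°)
[3] after rotate(2, 90): joint angles (θ0=0°, θ1=0°, θ2=90°)
no other 3-command option fits: unique.

rotate(2, 90), rotate(2, 90), rotate(2, 90)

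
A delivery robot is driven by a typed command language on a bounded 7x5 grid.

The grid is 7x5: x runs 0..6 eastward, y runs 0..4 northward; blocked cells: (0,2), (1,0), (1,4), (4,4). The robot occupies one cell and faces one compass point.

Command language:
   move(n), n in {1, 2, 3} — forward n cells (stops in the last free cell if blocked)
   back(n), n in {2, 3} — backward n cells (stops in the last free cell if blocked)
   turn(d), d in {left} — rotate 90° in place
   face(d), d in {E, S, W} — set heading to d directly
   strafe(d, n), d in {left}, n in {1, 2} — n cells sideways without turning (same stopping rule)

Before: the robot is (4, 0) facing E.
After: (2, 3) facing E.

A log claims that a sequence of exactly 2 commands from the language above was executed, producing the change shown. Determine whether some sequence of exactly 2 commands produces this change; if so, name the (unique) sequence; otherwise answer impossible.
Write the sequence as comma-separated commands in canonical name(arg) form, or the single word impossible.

checked all 2-command options: none fits.

impossible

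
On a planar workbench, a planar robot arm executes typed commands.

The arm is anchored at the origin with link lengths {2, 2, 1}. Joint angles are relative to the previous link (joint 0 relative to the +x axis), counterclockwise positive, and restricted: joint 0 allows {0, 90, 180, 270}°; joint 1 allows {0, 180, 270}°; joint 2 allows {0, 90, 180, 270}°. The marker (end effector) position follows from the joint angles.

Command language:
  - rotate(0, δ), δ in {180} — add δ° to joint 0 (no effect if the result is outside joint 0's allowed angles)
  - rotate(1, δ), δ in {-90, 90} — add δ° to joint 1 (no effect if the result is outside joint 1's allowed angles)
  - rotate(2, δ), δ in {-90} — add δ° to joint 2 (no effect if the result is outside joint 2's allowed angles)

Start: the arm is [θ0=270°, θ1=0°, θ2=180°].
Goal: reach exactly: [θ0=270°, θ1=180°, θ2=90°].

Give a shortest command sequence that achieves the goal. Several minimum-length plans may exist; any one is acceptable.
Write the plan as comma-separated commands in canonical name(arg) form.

rotate(2, -90), rotate(1, -90), rotate(1, -90)

begin: [θ0=270°, θ1=0°, θ2=180°]
[1] after rotate(2, -90): [θ0=270°, θ1=0°, θ2=90°]
[2] after rotate(1, -90): [θ0=270°, θ1=270°, θ2=90°]
[3] after rotate(1, -90): [θ0=270°, θ1=180°, θ2=90°]
no 2-step plan works, so 3 is optimal.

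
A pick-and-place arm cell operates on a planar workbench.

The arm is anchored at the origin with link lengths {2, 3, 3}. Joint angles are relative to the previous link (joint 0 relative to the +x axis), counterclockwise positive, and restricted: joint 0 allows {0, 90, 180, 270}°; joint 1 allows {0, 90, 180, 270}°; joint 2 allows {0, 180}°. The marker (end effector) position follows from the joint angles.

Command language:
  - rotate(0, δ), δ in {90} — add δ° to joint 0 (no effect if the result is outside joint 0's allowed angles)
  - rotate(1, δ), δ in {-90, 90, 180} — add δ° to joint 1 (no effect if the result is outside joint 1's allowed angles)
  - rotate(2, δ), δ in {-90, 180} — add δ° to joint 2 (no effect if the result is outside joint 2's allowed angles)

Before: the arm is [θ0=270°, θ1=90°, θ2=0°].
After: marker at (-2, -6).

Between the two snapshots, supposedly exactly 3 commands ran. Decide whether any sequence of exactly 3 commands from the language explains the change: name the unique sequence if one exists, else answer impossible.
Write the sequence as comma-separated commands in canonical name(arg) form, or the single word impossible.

rotate(0, 90), rotate(0, 90), rotate(0, 90)

begin: [θ0=270°, θ1=90°, θ2=0°]
t=1 rotate(0, 90) ⇒ [θ0=0°, θ1=90°, θ2=0°]
t=2 rotate(0, 90) ⇒ [θ0=90°, θ1=90°, θ2=0°]
t=3 rotate(0, 90) ⇒ [θ0=180°, θ1=90°, θ2=0°]
no rival 3-sequence matches.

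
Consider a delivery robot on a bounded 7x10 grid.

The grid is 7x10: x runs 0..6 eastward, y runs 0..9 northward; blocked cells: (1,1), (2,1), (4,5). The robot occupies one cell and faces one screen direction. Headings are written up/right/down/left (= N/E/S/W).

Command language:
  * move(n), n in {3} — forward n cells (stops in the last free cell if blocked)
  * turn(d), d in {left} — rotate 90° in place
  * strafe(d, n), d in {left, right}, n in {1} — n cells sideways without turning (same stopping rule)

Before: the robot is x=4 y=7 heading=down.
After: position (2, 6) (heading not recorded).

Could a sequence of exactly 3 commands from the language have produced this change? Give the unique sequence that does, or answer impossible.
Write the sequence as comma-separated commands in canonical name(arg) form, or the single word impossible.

key: move(3) is stopped early by the blocked cell at (4,5)
initial: x=4 y=7 heading=down
[1] after move(3): x=4 y=6 heading=down
[2] after strafe(right, 1): x=3 y=6 heading=down
[3] after strafe(right, 1): x=2 y=6 heading=down
all 64 alternatives checked — unique.

move(3), strafe(right, 1), strafe(right, 1)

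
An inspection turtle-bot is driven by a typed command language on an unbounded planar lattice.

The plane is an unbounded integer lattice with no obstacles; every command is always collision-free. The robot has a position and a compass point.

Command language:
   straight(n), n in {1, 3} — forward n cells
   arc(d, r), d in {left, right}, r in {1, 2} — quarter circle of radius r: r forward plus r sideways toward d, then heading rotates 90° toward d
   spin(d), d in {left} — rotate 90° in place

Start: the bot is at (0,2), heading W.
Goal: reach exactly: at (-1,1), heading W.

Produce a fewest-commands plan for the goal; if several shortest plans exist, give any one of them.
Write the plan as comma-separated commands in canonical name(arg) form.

begin: at (0,2), heading W
step 1 (spin(left)): at (0,2), heading S
step 2 (arc(right, 1)): at (-1,1), heading W
no 1-step plan works, so 2 is optimal.

spin(left), arc(right, 1)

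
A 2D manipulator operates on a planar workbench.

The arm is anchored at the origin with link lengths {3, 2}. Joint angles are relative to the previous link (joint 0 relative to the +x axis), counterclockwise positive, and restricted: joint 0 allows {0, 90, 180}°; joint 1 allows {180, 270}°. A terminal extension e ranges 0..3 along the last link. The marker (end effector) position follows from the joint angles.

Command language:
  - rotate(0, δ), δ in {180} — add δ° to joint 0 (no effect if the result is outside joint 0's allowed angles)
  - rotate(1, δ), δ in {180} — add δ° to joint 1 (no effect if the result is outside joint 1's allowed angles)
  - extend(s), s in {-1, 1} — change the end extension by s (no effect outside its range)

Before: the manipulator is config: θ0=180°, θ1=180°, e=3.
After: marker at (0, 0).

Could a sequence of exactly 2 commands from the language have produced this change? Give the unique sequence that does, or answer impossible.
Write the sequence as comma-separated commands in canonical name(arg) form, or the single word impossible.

from: config: θ0=180°, θ1=180°, e=3
1. extend(-1) → config: θ0=180°, θ1=180°, e=2
2. extend(-1) → config: θ0=180°, θ1=180°, e=1
uniquely the one of 16 2-step routes that fits.

extend(-1), extend(-1)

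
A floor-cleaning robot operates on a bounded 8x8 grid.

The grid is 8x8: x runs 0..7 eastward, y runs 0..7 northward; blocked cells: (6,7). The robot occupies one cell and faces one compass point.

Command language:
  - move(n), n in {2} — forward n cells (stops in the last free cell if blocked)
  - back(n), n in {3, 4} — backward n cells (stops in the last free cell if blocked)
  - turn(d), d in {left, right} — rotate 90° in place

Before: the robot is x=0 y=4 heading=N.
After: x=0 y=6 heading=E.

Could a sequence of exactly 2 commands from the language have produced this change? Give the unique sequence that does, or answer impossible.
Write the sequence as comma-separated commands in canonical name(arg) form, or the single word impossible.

move(2), turn(right)

key: position moved to (0,6) AND the heading swung to E — translation plus rotation needed
begin: x=0 y=4 heading=N
1. move(2) → x=0 y=6 heading=N
2. turn(right) → x=0 y=6 heading=E
all 25 alternatives checked — unique.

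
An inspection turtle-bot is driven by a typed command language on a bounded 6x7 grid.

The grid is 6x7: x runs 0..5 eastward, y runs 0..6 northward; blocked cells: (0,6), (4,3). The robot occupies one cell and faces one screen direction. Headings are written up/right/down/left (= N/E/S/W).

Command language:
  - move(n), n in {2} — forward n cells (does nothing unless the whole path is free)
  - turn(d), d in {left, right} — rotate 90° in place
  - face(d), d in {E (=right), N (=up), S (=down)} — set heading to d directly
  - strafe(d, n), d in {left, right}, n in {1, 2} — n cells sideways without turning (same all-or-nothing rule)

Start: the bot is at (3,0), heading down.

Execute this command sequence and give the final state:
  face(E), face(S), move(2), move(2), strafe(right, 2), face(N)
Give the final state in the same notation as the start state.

at (1,0), heading up

t0: at (3,0), heading down
step 1 (face(E)): at (3,0), heading right
step 2 (face(S)): at (3,0), heading down
step 3 (move(2)): at (3,0), heading down
step 4 (move(2)): at (3,0), heading down
step 5 (strafe(right, 2)): at (1,0), heading down
step 6 (face(N)): at (1,0), heading up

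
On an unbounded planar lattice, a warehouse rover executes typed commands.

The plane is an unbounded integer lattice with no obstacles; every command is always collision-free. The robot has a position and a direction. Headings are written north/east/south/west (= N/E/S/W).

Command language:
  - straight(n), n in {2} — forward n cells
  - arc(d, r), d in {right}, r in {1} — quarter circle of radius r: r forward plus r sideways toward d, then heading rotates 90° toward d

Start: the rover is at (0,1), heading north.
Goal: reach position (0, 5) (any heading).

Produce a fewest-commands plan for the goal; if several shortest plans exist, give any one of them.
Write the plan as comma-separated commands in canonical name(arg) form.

straight(2), straight(2)

t0: at (0,1), heading north
step 1 (straight(2)): at (0,3), heading north
step 2 (straight(2)): at (0,5), heading north
no 1-step plan works, so 2 is optimal.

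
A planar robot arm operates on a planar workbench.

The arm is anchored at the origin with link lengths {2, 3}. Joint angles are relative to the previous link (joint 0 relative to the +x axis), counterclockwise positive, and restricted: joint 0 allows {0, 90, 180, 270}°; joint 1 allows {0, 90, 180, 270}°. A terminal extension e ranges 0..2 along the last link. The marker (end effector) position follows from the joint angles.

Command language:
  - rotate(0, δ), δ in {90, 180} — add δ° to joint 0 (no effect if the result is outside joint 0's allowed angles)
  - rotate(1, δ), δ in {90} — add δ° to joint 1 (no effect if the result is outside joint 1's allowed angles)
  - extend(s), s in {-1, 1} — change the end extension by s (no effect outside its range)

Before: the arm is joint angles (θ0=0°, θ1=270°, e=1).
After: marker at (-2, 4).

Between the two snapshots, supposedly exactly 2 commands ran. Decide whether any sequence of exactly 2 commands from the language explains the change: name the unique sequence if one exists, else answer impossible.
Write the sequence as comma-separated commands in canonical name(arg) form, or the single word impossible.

start: joint angles (θ0=0°, θ1=270°, e=1)
[1] after rotate(0, 90): joint angles (θ0=90°, θ1=270°, e=1)
[2] after rotate(0, 90): joint angles (θ0=180°, θ1=270°, e=1)
all 25 alternatives checked — unique.

rotate(0, 90), rotate(0, 90)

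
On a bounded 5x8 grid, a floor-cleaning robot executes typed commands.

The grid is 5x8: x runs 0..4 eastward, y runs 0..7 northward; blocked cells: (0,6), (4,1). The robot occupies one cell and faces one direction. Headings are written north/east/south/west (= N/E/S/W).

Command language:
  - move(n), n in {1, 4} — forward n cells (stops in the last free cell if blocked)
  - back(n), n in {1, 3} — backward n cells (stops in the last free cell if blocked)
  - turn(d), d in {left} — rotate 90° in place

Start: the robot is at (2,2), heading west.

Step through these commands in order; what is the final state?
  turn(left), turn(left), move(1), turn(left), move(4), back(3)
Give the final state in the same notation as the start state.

from: at (2,2), heading west
[1] after turn(left): at (2,2), heading south
[2] after turn(left): at (2,2), heading east
[3] after move(1): at (3,2), heading east
[4] after turn(left): at (3,2), heading north
[5] after move(4): at (3,6), heading north
[6] after back(3): at (3,3), heading north

at (3,3), heading north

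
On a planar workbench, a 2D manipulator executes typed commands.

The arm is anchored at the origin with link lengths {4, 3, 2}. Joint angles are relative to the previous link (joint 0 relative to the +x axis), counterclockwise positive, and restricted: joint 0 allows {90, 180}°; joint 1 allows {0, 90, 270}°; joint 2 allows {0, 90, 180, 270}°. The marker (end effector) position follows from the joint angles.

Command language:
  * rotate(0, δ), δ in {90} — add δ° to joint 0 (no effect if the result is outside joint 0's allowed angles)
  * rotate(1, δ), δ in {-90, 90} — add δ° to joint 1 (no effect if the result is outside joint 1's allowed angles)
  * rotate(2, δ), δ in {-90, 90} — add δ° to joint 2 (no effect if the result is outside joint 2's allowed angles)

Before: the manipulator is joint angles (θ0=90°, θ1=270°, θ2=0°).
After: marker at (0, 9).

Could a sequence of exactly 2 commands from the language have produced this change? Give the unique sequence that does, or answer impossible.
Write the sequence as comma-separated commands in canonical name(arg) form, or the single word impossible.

key: order matters: swapping rotate(1, -90) and rotate(1, 90) lands elsewhere
t0: joint angles (θ0=90°, θ1=270°, θ2=0°)
1. rotate(1, -90) → joint angles (θ0=90°, θ1=270°, θ2=0°)
2. rotate(1, 90) → joint angles (θ0=90°, θ1=0°, θ2=0°)
no other 2-command option fits: unique.

rotate(1, -90), rotate(1, 90)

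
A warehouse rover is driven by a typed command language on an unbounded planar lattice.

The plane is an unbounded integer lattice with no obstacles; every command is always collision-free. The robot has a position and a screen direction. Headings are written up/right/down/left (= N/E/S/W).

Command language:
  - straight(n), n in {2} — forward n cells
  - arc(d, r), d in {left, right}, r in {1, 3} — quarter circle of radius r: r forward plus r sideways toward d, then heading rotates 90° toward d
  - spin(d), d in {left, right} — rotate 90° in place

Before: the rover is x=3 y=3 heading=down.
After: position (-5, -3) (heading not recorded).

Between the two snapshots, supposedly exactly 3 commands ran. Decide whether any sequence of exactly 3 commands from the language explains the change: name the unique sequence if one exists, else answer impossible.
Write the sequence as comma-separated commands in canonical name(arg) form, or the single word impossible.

arc(right, 3), straight(2), arc(left, 3)

key: order matters: swapping arc(right, 3) and arc(left, 3) lands elsewhere
t0: x=3 y=3 heading=down
step 1 (arc(right, 3)): x=0 y=0 heading=left
step 2 (straight(2)): x=-2 y=0 heading=left
step 3 (arc(left, 3)): x=-5 y=-3 heading=down
no rival 3-sequence matches.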